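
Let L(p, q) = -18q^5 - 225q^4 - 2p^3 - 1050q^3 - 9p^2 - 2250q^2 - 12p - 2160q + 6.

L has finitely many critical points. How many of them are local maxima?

L separates as a function of p plus a function of q, so ∇L=0 decouples.
∂L/∂p = -6(p + 1)(p + 2) = 0 at p ∈ {-2, -1}; ∂L/∂q = -90(q + 1)(q + 2)(q + 3)(q + 4) = 0 at q ∈ {-4, -3, -2, -1}.
The Hessian is diagonal: diag(L_pp, L_qq). Second derivatives: L_pp(-2)=6, L_pp(-1)=-6; L_qq(-4)=540, L_qq(-3)=-180, L_qq(-2)=180, L_qq(-1)=-540.
Local maxima occur where both diagonal entries negative: (-1, -3), (-1, -1). Count: 2.

2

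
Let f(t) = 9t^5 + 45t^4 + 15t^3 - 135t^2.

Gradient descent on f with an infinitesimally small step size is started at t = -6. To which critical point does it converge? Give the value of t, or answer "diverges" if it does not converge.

diverges

f'(t) = 45t(t - 1)(t + 2)(t + 3), so f'(-6) = 22680.
Gradient descent moves in the -f' direction, i.e. t is decreasing.
There is no critical point below t=-6, and f' keeps the same sign, so the iterate runs off to −∞.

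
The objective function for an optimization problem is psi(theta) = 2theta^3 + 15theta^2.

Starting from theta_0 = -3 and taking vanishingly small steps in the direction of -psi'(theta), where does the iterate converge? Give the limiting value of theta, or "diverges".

psi'(theta) = 6theta(theta + 5), so psi'(-3) = -36.
Gradient descent moves in the -psi' direction, i.e. theta is increasing.
The nearest critical point in that direction is theta = 0, where psi'' = 30 > 0 (a local minimum). The iterate converges there.

0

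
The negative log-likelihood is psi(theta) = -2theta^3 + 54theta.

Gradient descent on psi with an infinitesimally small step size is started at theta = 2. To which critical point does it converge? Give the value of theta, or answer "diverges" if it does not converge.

psi'(theta) = -6(theta - 3)(theta + 3), so psi'(2) = 30.
Gradient descent moves in the -psi' direction, i.e. theta is decreasing.
The nearest critical point in that direction is theta = -3, where psi'' = 36 > 0 (a local minimum). The iterate converges there.

-3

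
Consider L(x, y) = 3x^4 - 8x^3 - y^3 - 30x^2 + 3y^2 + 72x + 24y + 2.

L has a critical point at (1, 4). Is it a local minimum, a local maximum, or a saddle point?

local maximum

The mixed partial ∂²L/∂x∂y is 0, so the Hessian at any point is diag(L_xx, L_yy) = diag(12(3x^2 - 4x - 5), 6(-y + 1)).
At (1, 4): H = diag(-72, -18).
Both eigenvalues are negative, so H is negative definite: a local maximum.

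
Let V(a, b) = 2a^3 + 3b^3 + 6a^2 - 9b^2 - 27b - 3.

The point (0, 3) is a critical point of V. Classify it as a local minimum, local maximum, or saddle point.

The mixed partial ∂²V/∂a∂b is 0, so the Hessian at any point is diag(V_aa, V_bb) = diag(12(a + 1), 18(b - 1)).
At (0, 3): H = diag(12, 36).
Both eigenvalues are positive, so H is positive definite: a local minimum.

local minimum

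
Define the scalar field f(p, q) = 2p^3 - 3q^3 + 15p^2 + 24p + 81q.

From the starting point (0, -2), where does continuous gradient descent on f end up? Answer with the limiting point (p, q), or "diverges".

(-1, -3)

f is separable, so gradient descent decouples: p follows -∂f/∂p, q follows -∂f/∂q.
∂f/∂p = 6(p + 1)(p + 4); at p=0 this is 24, so p decreases.
∂f/∂q = -9(q - 3)(q + 3); at q=-2 this is 45, so q decreases.
p converges to its nearest critical value -1 (a local min of the p-part); q converges to -3. The iterate converges to (-1, -3).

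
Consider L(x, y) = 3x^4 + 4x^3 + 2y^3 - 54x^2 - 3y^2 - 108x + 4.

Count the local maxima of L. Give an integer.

1

L separates as a function of x plus a function of y, so ∇L=0 decouples.
∂L/∂x = 12(x - 3)(x + 1)(x + 3) = 0 at x ∈ {-3, -1, 3}; ∂L/∂y = 6y(y - 1) = 0 at y ∈ {0, 1}.
The Hessian is diagonal: diag(L_xx, L_yy). Second derivatives: L_xx(-3)=144, L_xx(-1)=-96, L_xx(3)=288; L_yy(0)=-6, L_yy(1)=6.
Local maxima occur where both diagonal entries negative: (-1, 0). Count: 1.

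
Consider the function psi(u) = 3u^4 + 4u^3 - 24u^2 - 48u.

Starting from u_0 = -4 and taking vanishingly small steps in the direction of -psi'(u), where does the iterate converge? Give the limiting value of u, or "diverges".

-2

psi'(u) = 12(u - 2)(u + 1)(u + 2), so psi'(-4) = -432.
Gradient descent moves in the -psi' direction, i.e. u is increasing.
The nearest critical point in that direction is u = -2, where psi'' = 48 > 0 (a local minimum). The iterate converges there.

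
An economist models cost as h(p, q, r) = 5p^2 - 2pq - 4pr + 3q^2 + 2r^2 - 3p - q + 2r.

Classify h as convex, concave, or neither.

convex

h is quadratic, so its Hessian is the constant matrix H = [[10, -2, -4], [-2, 6, 0], [-4, 0, 4]].
Leading principal minors: 10, 56, 128.
All positive ⇒ H ≻ 0 ⇒ convex.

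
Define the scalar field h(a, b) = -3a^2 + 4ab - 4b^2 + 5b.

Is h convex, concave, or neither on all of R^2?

h is quadratic, so its Hessian is the constant matrix H = [[-6, 4], [4, -8]].
det(H) = 32, tr(H) = -14.
det(H) > 0 and tr(H) < 0, so H is negative definite everywhere: concave.

concave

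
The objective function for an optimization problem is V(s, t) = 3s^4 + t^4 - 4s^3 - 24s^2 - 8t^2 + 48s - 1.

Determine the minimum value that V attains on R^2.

-129

V(s,t) separates as P(s) + Q(t) − 1, so its minimum is min P + min Q − 1.
P'(s) = 12(s - 2)(s - 1)(s + 2) vanishes at s ∈ {-2, 1, 2}; Q'(t) = 4t(t - 2)(t + 2) vanishes at t ∈ {-2, 0, 2}.
Local minima of P (where P''>0): P(-2)=-112, P(2)=16. Local minima of Q: Q(-2)=-16, Q(2)=-16.
So the global minimum of V is P(-2) + Q(-2) − 1 = -112 − 16 − 1 = -129, attained at (-2, -2).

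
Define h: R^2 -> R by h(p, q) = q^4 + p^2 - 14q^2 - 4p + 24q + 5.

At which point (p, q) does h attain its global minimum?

h(p,q) separates as A(p) + B(q) + 5, so its minimum is min A + min B + 5.
A'(p) = 2p - 4 vanishes at p ∈ {2}; B'(q) = 4(q - 2)(q - 1)(q + 3) vanishes at q ∈ {-3, 1, 2}.
Local minima of A (where A''>0): A(2)=-4. Local minima of B: B(-3)=-117, B(2)=8.
So the global minimum of h is A(2) + B(-3) + 5 = -4 − 117 + 5 = -116, attained at (2, -3).

(2, -3)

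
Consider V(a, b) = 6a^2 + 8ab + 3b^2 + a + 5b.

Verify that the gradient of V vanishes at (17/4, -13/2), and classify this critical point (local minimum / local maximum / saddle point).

local minimum

∇V = (12a + 8b + 1, 8a + 6b + 5); substituting (17/4, -13/2) gives ∇V = (0, 0), so (17/4, -13/2) is indeed a critical point.
The Hessian of V is constant: H = [[12, 8], [8, 6]].
det(H) = 12·6 − 8² = 8.
det(H) > 0 and tr(H) = 18 > 0, so H is positive definite and the point is a local minimum.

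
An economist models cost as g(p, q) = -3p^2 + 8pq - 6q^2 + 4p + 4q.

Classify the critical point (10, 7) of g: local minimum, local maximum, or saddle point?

local maximum

The Hessian of g is constant: H = [[-6, 8], [8, -12]].
det(H) = (-6)·(-12) − 8² = 8.
det(H) > 0 and tr(H) = -18 < 0, so H is negative definite and the point is a local maximum.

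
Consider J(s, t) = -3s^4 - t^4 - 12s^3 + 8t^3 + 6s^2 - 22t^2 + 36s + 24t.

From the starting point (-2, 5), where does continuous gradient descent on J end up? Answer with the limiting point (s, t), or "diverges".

J is separable, so gradient descent decouples: s follows -∂J/∂s, t follows -∂J/∂t.
∂J/∂s = -12(s - 1)(s + 1)(s + 3); at s=-2 this is -36, so s increases.
∂J/∂t = -4(t - 3)(t - 2)(t - 1); at t=5 this is -96, so t increases.
The t-coordinate has no critical point in that direction and runs off to infinity.

diverges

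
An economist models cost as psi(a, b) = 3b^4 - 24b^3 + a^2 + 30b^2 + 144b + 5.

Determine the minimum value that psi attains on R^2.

-82

psi(a,b) separates as P(a) + Q(b) + 5, so its minimum is min P + min Q + 5.
P'(a) = 2a vanishes at a ∈ {0}; Q'(b) = 12(b - 4)(b - 3)(b + 1) vanishes at b ∈ {-1, 3, 4}.
Local minima of P (where P''>0): P(0)=0. Local minima of Q: Q(-1)=-87, Q(4)=288.
So the global minimum of psi is P(0) + Q(-1) + 5 = 0 − 87 + 5 = -82, attained at (0, -1).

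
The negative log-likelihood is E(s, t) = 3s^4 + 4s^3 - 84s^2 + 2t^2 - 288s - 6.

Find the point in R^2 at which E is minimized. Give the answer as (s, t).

E(s,t) separates as P(s) + Q(t) − 6, so its minimum is min P + min Q − 6.
P'(s) = 12(s - 4)(s + 2)(s + 3) vanishes at s ∈ {-3, -2, 4}; Q'(t) = 4t vanishes at t ∈ {0}.
Local minima of P (where P''>0): P(-3)=243, P(4)=-1472. Local minima of Q: Q(0)=0.
So the global minimum of E is P(4) + Q(0) − 6 = -1472 + 0 − 6 = -1478, attained at (4, 0).

(4, 0)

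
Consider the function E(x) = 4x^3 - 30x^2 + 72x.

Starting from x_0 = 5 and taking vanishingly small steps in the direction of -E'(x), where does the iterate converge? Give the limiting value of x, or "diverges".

3

E'(x) = 12(x - 3)(x - 2), so E'(5) = 72.
Gradient descent moves in the -E' direction, i.e. x is decreasing.
The nearest critical point in that direction is x = 3, where E'' = 12 > 0 (a local minimum). The iterate converges there.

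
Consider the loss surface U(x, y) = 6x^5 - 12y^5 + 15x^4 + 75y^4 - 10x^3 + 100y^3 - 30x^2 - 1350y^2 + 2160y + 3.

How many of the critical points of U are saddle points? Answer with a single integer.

U separates as a function of x plus a function of y, so ∇U=0 decouples.
∂U/∂x = 30x(x - 1)(x + 1)(x + 2) = 0 at x ∈ {-2, -1, 0, 1}; ∂U/∂y = -60(y - 4)(y - 3)(y - 1)(y + 3) = 0 at y ∈ {-3, 1, 3, 4}.
The Hessian is diagonal: diag(U_xx, U_yy). Second derivatives: U_xx(-2)=-180, U_xx(-1)=60, U_xx(0)=-60, U_xx(1)=180; U_yy(-3)=10080, U_yy(1)=-1440, U_yy(3)=720, U_yy(4)=-1260.
Saddle points occur where the two diagonal entries have opposite signs: (-2, -3), (-2, 3), (-1, 1), (-1, 4), (0, -3), (0, 3), (1, 1), (1, 4). Count: 8.

8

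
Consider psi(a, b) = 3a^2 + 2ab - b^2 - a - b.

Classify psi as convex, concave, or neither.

neither

psi is quadratic, so its Hessian is the constant matrix H = [[6, 2], [2, -2]].
det(H) = -16, tr(H) = 4.
det(H) < 0, so H is indefinite: neither convex nor concave.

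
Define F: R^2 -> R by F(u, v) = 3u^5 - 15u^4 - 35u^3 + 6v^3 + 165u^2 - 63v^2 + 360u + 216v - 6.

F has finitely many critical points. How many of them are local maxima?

F separates as a function of u plus a function of v, so ∇F=0 decouples.
∂F/∂u = 15(u - 4)(u - 3)(u + 1)(u + 2) = 0 at u ∈ {-2, -1, 3, 4}; ∂F/∂v = 18(v - 4)(v - 3) = 0 at v ∈ {3, 4}.
The Hessian is diagonal: diag(F_uu, F_vv). Second derivatives: F_uu(-2)=-450, F_uu(-1)=300, F_uu(3)=-300, F_uu(4)=450; F_vv(3)=-18, F_vv(4)=18.
Local maxima occur where both diagonal entries negative: (-2, 3), (3, 3). Count: 2.

2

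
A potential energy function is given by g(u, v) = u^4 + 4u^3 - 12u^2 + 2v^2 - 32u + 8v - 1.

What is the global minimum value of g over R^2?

g(u,v) separates as P(u) + Q(v) − 1, so its minimum is min P + min Q − 1.
P'(u) = 4(u - 2)(u + 1)(u + 4) vanishes at u ∈ {-4, -1, 2}; Q'(v) = 4v + 8 vanishes at v ∈ {-2}.
Local minima of P (where P''>0): P(-4)=-64, P(2)=-64. Local minima of Q: Q(-2)=-8.
So the global minimum of g is P(-4) + Q(-2) − 1 = -64 − 8 − 1 = -73, attained at (-4, -2).

-73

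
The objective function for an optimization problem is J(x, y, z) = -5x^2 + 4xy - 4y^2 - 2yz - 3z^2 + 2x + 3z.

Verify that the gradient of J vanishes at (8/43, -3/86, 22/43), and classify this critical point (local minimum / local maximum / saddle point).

∇J = (-10x + 4y + 2, 4x - 8y - 2z, -2y - 6z + 3); substituting (8/43, -3/86, 22/43) gives ∇J = (0, 0, 0), so (8/43, -3/86, 22/43) is indeed a critical point.
The Hessian is constant: H = [[-10, 4, 0], [4, -8, -2], [0, -2, -6]].
Leading principal minors: Δ₁ = -10, Δ₂ = 64, Δ₃ = -344.
The minors alternate sign starting negative (−, +, −), so H is negative definite: a local maximum.

local maximum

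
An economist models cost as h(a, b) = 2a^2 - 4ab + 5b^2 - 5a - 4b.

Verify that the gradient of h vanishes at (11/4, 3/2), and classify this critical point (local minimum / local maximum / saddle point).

local minimum

∇h = (4a - 4b - 5, -4a + 10b - 4); substituting (11/4, 3/2) gives ∇h = (0, 0), so (11/4, 3/2) is indeed a critical point.
The Hessian of h is constant: H = [[4, -4], [-4, 10]].
det(H) = 4·10 − (-4)² = 24.
det(H) > 0 and tr(H) = 14 > 0, so H is positive definite and the point is a local minimum.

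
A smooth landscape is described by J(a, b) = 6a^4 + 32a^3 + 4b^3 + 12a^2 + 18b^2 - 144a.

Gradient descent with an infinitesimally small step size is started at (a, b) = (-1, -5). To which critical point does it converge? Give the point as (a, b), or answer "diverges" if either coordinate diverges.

diverges

J is separable, so gradient descent decouples: a follows -∂J/∂a, b follows -∂J/∂b.
∂J/∂a = 24(a - 1)(a + 2)(a + 3); at a=-1 this is -96, so a increases.
∂J/∂b = 12b(b + 3); at b=-5 this is 120, so b decreases.
The b-coordinate has no critical point in that direction and runs off to infinity.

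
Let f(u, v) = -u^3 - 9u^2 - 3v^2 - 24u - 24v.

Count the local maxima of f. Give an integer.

1

f separates as a function of u plus a function of v, so ∇f=0 decouples.
∂f/∂u = -3(u + 2)(u + 4) = 0 at u ∈ {-4, -2}; ∂f/∂v = -6(v + 4) = 0 at v ∈ {-4}.
The Hessian is diagonal: diag(f_uu, f_vv). Second derivatives: f_uu(-4)=6, f_uu(-2)=-6; f_vv(-4)=-6.
Local maxima occur where both diagonal entries negative: (-2, -4). Count: 1.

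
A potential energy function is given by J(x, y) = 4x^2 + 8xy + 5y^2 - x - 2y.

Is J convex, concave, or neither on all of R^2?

convex

J is quadratic, so its Hessian is the constant matrix H = [[8, 8], [8, 10]].
det(H) = 16, tr(H) = 18.
det(H) > 0 and tr(H) > 0, so H is positive definite everywhere: convex.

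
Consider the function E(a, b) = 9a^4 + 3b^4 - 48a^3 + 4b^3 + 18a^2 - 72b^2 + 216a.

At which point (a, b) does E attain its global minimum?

E(a,b) separates as P(a) + Q(b), so its minimum is min P + min Q.
P'(a) = 36(a - 3)(a - 2)(a + 1) vanishes at a ∈ {-1, 2, 3}; Q'(b) = 12b(b - 3)(b + 4) vanishes at b ∈ {-4, 0, 3}.
Local minima of P (where P''>0): P(-1)=-141, P(3)=243. Local minima of Q: Q(-4)=-640, Q(3)=-297.
So the global minimum of E is P(-1) + Q(-4) = -141 − 640 = -781, attained at (-1, -4).

(-1, -4)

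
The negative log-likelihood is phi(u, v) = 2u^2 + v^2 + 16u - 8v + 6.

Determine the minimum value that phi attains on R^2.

phi(u,v) separates as P(u) + Q(v) + 6, so its minimum is min P + min Q + 6.
P'(u) = 4u + 16 vanishes at u ∈ {-4}; Q'(v) = 2v - 8 vanishes at v ∈ {4}.
Local minima of P (where P''>0): P(-4)=-32. Local minima of Q: Q(4)=-16.
So the global minimum of phi is P(-4) + Q(4) + 6 = -32 − 16 + 6 = -42, attained at (-4, 4).

-42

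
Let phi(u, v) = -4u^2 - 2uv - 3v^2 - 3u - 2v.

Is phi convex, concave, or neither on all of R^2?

concave

phi is quadratic, so its Hessian is the constant matrix H = [[-8, -2], [-2, -6]].
det(H) = 44, tr(H) = -14.
det(H) > 0 and tr(H) < 0, so H is negative definite everywhere: concave.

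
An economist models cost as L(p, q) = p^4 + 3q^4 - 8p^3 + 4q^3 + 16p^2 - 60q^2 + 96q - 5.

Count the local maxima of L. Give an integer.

L separates as a function of p plus a function of q, so ∇L=0 decouples.
∂L/∂p = 4p(p - 4)(p - 2) = 0 at p ∈ {0, 2, 4}; ∂L/∂q = 12(q - 2)(q - 1)(q + 4) = 0 at q ∈ {-4, 1, 2}.
The Hessian is diagonal: diag(L_pp, L_qq). Second derivatives: L_pp(0)=32, L_pp(2)=-16, L_pp(4)=32; L_qq(-4)=360, L_qq(1)=-60, L_qq(2)=72.
Local maxima occur where both diagonal entries negative: (2, 1). Count: 1.

1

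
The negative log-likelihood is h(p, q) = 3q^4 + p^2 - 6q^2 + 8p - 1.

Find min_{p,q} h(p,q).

h(p,q) separates as A(p) + B(q) − 1, so its minimum is min A + min B − 1.
A'(p) = 2p + 8 vanishes at p ∈ {-4}; B'(q) = 12q(q - 1)(q + 1) vanishes at q ∈ {-1, 0, 1}.
Local minima of A (where A''>0): A(-4)=-16. Local minima of B: B(-1)=-3, B(1)=-3.
So the global minimum of h is A(-4) + B(-1) − 1 = -16 − 3 − 1 = -20, attained at (-4, -1).

-20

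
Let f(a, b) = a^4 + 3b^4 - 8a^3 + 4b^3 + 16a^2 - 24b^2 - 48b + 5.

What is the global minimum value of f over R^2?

-107

f(a,b) separates as P(a) + Q(b) + 5, so its minimum is min P + min Q + 5.
P'(a) = 4a(a - 4)(a - 2) vanishes at a ∈ {0, 2, 4}; Q'(b) = 12(b - 2)(b + 1)(b + 2) vanishes at b ∈ {-2, -1, 2}.
Local minima of P (where P''>0): P(0)=0, P(4)=0. Local minima of Q: Q(-2)=16, Q(2)=-112.
So the global minimum of f is P(0) + Q(2) + 5 = 0 − 112 + 5 = -107, attained at (0, 2).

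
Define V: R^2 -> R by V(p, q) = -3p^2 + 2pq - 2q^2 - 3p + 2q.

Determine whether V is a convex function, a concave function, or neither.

concave

V is quadratic, so its Hessian is the constant matrix H = [[-6, 2], [2, -4]].
det(H) = 20, tr(H) = -10.
det(H) > 0 and tr(H) < 0, so H is negative definite everywhere: concave.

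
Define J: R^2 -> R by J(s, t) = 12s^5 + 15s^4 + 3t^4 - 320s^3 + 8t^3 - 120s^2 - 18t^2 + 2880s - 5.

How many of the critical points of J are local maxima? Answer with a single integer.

J separates as a function of s plus a function of t, so ∇J=0 decouples.
∂J/∂s = 60(s - 3)(s - 2)(s + 2)(s + 4) = 0 at s ∈ {-4, -2, 2, 3}; ∂J/∂t = 12t(t - 1)(t + 3) = 0 at t ∈ {-3, 0, 1}.
The Hessian is diagonal: diag(J_ss, J_tt). Second derivatives: J_ss(-4)=-5040, J_ss(-2)=2400, J_ss(2)=-1440, J_ss(3)=2100; J_tt(-3)=144, J_tt(0)=-36, J_tt(1)=48.
Local maxima occur where both diagonal entries negative: (-4, 0), (2, 0). Count: 2.

2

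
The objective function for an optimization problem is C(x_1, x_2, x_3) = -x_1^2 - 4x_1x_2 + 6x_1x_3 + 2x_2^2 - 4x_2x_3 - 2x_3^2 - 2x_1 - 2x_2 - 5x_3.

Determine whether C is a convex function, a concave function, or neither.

neither

C is quadratic, so its Hessian is the constant matrix H = [[-2, -4, 6], [-4, 4, -4], [6, -4, -4]].
Leading principal minors: -2, -24, 176.
Neither pattern holds ⇒ H is indefinite ⇒ neither convex nor concave.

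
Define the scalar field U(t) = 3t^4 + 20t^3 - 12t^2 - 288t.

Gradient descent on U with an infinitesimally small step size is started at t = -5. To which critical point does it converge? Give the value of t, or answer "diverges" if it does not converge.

U'(t) = 12(t - 2)(t + 3)(t + 4), so U'(-5) = -168.
Gradient descent moves in the -U' direction, i.e. t is increasing.
The nearest critical point in that direction is t = -4, where U'' = 72 > 0 (a local minimum). The iterate converges there.

-4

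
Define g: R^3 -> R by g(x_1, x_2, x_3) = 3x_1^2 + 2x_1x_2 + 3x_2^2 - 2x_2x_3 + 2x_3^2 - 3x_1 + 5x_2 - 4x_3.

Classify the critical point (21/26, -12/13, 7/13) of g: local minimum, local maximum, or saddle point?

local minimum

The Hessian is constant: H = [[6, 2, 0], [2, 6, -2], [0, -2, 4]].
Leading principal minors: Δ₁ = 6, Δ₂ = 32, Δ₃ = 104.
All leading minors are positive, so H is positive definite: a local minimum.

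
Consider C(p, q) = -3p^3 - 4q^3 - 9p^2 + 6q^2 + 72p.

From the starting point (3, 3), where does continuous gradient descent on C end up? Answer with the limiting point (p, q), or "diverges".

diverges

C is separable, so gradient descent decouples: p follows -∂C/∂p, q follows -∂C/∂q.
∂C/∂p = -9(p - 2)(p + 4); at p=3 this is -63, so p increases.
∂C/∂q = -12q(q - 1); at q=3 this is -72, so q increases.
The p-coordinate has no critical point in that direction and runs off to infinity.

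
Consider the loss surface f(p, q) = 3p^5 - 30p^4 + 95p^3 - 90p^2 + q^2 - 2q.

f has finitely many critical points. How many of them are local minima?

2

f separates as a function of p plus a function of q, so ∇f=0 decouples.
∂f/∂p = 15p(p - 4)(p - 3)(p - 1) = 0 at p ∈ {0, 1, 3, 4}; ∂f/∂q = 2(q - 1) = 0 at q ∈ {1}.
The Hessian is diagonal: diag(f_pp, f_qq). Second derivatives: f_pp(0)=-180, f_pp(1)=90, f_pp(3)=-90, f_pp(4)=180; f_qq(1)=2.
Local minima occur where both diagonal entries positive: (1, 1), (4, 1). Count: 2.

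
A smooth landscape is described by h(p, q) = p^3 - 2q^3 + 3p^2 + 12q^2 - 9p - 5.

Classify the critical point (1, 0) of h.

local minimum

The mixed partial ∂²h/∂p∂q is 0, so the Hessian at any point is diag(h_pp, h_qq) = diag(6(p + 1), 12(-q + 2)).
At (1, 0): H = diag(12, 24).
Both eigenvalues are positive, so H is positive definite: a local minimum.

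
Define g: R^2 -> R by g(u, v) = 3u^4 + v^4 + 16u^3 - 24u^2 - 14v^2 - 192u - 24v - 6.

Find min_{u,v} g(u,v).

g(u,v) separates as P(u) + Q(v) − 6, so its minimum is min P + min Q − 6.
P'(u) = 12(u - 2)(u + 2)(u + 4) vanishes at u ∈ {-4, -2, 2}; Q'(v) = 4(v - 3)(v + 1)(v + 2) vanishes at v ∈ {-2, -1, 3}.
Local minima of P (where P''>0): P(-4)=128, P(2)=-304. Local minima of Q: Q(-2)=8, Q(3)=-117.
So the global minimum of g is P(2) + Q(3) − 6 = -304 − 117 − 6 = -427, attained at (2, 3).

-427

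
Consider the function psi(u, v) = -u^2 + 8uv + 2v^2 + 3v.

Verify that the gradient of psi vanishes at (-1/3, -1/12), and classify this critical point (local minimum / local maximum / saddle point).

∇psi = (-2u + 8v, 8u + 4v + 3); substituting (-1/3, -1/12) gives ∇psi = (0, 0), so (-1/3, -1/12) is indeed a critical point.
The Hessian of psi is constant: H = [[-2, 8], [8, 4]].
det(H) = (-2)·4 − 8² = -72.
Since det(H) < 0, H is indefinite and the critical point is a saddle point.

saddle point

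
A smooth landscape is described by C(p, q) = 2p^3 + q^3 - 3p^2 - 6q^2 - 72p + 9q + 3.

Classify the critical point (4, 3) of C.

The mixed partial ∂²C/∂p∂q is 0, so the Hessian at any point is diag(C_pp, C_qq) = diag(6(2p - 1), 6(q - 2)).
At (4, 3): H = diag(42, 6).
Both eigenvalues are positive, so H is positive definite: a local minimum.

local minimum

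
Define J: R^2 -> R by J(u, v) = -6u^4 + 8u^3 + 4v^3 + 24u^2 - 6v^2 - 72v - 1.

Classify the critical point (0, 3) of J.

local minimum

The mixed partial ∂²J/∂u∂v is 0, so the Hessian at any point is diag(J_uu, J_vv) = diag(24(-3u^2 + 2u + 2), 12(2v - 1)).
At (0, 3): H = diag(48, 60).
Both eigenvalues are positive, so H is positive definite: a local minimum.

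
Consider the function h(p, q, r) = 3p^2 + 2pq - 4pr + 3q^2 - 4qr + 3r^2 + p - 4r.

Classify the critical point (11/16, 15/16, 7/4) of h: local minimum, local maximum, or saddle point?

local minimum

The Hessian is constant: H = [[6, 2, -4], [2, 6, -4], [-4, -4, 6]].
Leading principal minors: Δ₁ = 6, Δ₂ = 32, Δ₃ = 64.
All leading minors are positive, so H is positive definite: a local minimum.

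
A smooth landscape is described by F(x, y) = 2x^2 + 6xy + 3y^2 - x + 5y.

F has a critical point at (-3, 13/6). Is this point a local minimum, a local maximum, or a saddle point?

saddle point

The Hessian of F is constant: H = [[4, 6], [6, 6]].
det(H) = 4·6 − 6² = -12.
Since det(H) < 0, H is indefinite and the critical point is a saddle point.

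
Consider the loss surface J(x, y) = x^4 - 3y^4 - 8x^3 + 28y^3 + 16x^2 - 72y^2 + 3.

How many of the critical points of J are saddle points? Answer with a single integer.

5

J separates as a function of x plus a function of y, so ∇J=0 decouples.
∂J/∂x = 4x(x - 4)(x - 2) = 0 at x ∈ {0, 2, 4}; ∂J/∂y = -12y(y - 4)(y - 3) = 0 at y ∈ {0, 3, 4}.
The Hessian is diagonal: diag(J_xx, J_yy). Second derivatives: J_xx(0)=32, J_xx(2)=-16, J_xx(4)=32; J_yy(0)=-144, J_yy(3)=36, J_yy(4)=-48.
Saddle points occur where the two diagonal entries have opposite signs: (0, 0), (0, 4), (2, 3), (4, 0), (4, 4). Count: 5.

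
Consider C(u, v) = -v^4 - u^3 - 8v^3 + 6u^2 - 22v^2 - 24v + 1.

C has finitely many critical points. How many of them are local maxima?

2

C separates as a function of u plus a function of v, so ∇C=0 decouples.
∂C/∂u = -3u(u - 4) = 0 at u ∈ {0, 4}; ∂C/∂v = -4(v + 1)(v + 2)(v + 3) = 0 at v ∈ {-3, -2, -1}.
The Hessian is diagonal: diag(C_uu, C_vv). Second derivatives: C_uu(0)=12, C_uu(4)=-12; C_vv(-3)=-8, C_vv(-2)=4, C_vv(-1)=-8.
Local maxima occur where both diagonal entries negative: (4, -3), (4, -1). Count: 2.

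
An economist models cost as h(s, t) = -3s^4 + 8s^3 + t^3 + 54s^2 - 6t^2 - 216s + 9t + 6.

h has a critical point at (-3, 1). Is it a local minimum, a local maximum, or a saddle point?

The mixed partial ∂²h/∂s∂t is 0, so the Hessian at any point is diag(h_ss, h_tt) = diag(12(-3s^2 + 4s + 9), 6(t - 2)).
At (-3, 1): H = diag(-360, -6).
Both eigenvalues are negative, so H is negative definite: a local maximum.

local maximum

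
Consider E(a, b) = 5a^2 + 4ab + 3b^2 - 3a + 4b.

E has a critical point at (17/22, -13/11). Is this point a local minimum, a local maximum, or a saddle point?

The Hessian of E is constant: H = [[10, 4], [4, 6]].
det(H) = 10·6 − 4² = 44.
det(H) > 0 and tr(H) = 16 > 0, so H is positive definite and the point is a local minimum.

local minimum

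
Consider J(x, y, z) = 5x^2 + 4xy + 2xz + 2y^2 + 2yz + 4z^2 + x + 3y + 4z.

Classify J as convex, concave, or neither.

convex

J is quadratic, so its Hessian is the constant matrix H = [[10, 4, 2], [4, 4, 2], [2, 2, 8]].
Leading principal minors: 10, 24, 168.
All positive ⇒ H ≻ 0 ⇒ convex.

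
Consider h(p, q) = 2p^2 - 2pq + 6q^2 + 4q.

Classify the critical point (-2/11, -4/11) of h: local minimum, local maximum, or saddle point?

The Hessian of h is constant: H = [[4, -2], [-2, 12]].
det(H) = 4·12 − (-2)² = 44.
det(H) > 0 and tr(H) = 16 > 0, so H is positive definite and the point is a local minimum.

local minimum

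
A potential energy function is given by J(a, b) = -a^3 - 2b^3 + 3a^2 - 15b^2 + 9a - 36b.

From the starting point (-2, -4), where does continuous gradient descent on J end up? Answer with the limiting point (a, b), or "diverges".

J is separable, so gradient descent decouples: a follows -∂J/∂a, b follows -∂J/∂b.
∂J/∂a = -3(a - 3)(a + 1); at a=-2 this is -15, so a increases.
∂J/∂b = -6(b + 2)(b + 3); at b=-4 this is -12, so b increases.
a converges to its nearest critical value -1 (a local min of the a-part); b converges to -3. The iterate converges to (-1, -3).

(-1, -3)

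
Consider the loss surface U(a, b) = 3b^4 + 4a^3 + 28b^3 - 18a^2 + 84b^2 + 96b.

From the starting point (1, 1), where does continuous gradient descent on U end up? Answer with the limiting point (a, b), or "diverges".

(3, -1)

U is separable, so gradient descent decouples: a follows -∂U/∂a, b follows -∂U/∂b.
∂U/∂a = 12a(a - 3); at a=1 this is -24, so a increases.
∂U/∂b = 12(b + 1)(b + 2)(b + 4); at b=1 this is 360, so b decreases.
a converges to its nearest critical value 3 (a local min of the a-part); b converges to -1. The iterate converges to (3, -1).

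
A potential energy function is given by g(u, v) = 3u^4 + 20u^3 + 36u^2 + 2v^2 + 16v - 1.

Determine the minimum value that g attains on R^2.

-33

g(u,v) separates as P(u) + Q(v) − 1, so its minimum is min P + min Q − 1.
P'(u) = 12u(u + 2)(u + 3) vanishes at u ∈ {-3, -2, 0}; Q'(v) = 4v + 16 vanishes at v ∈ {-4}.
Local minima of P (where P''>0): P(-3)=27, P(0)=0. Local minima of Q: Q(-4)=-32.
So the global minimum of g is P(0) + Q(-4) − 1 = 0 − 32 − 1 = -33, attained at (0, -4).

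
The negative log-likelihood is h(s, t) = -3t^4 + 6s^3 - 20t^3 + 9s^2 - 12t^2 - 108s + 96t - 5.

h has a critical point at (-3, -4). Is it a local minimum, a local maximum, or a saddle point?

The mixed partial ∂²h/∂s∂t is 0, so the Hessian at any point is diag(h_ss, h_tt) = diag(18(2s + 1), -12(3t^2 + 10t + 2)).
At (-3, -4): H = diag(-90, -120).
Both eigenvalues are negative, so H is negative definite: a local maximum.

local maximum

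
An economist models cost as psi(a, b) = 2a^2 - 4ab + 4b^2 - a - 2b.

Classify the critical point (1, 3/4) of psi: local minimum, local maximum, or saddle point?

The Hessian of psi is constant: H = [[4, -4], [-4, 8]].
det(H) = 4·8 − (-4)² = 16.
det(H) > 0 and tr(H) = 12 > 0, so H is positive definite and the point is a local minimum.

local minimum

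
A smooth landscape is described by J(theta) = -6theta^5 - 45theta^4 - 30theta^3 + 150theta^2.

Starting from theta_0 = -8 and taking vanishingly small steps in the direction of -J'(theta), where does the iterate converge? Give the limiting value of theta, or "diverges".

J'(theta) = -30theta(theta - 1)(theta + 2)(theta + 5), so J'(-8) = -38880.
Gradient descent moves in the -J' direction, i.e. theta is increasing.
The nearest critical point in that direction is theta = -5, where J'' = 2700 > 0 (a local minimum). The iterate converges there.

-5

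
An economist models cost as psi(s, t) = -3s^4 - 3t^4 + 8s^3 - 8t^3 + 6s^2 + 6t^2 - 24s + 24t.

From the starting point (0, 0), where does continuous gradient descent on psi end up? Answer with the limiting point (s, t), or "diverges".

psi is separable, so gradient descent decouples: s follows -∂psi/∂s, t follows -∂psi/∂t.
∂psi/∂s = -12(s - 2)(s - 1)(s + 1); at s=0 this is -24, so s increases.
∂psi/∂t = -12(t - 1)(t + 1)(t + 2); at t=0 this is 24, so t decreases.
s converges to its nearest critical value 1 (a local min of the s-part); t converges to -1. The iterate converges to (1, -1).

(1, -1)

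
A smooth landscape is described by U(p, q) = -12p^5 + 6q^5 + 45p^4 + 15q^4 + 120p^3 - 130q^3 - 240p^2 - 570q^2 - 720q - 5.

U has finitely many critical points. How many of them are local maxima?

4

U separates as a function of p plus a function of q, so ∇U=0 decouples.
∂U/∂p = -60p(p - 4)(p - 1)(p + 2) = 0 at p ∈ {-2, 0, 1, 4}; ∂U/∂q = 30(q - 4)(q + 1)(q + 2)(q + 3) = 0 at q ∈ {-3, -2, -1, 4}.
The Hessian is diagonal: diag(U_pp, U_qq). Second derivatives: U_pp(-2)=2160, U_pp(0)=-480, U_pp(1)=540, U_pp(4)=-4320; U_qq(-3)=-420, U_qq(-2)=180, U_qq(-1)=-300, U_qq(4)=6300.
Local maxima occur where both diagonal entries negative: (0, -3), (0, -1), (4, -3), (4, -1). Count: 4.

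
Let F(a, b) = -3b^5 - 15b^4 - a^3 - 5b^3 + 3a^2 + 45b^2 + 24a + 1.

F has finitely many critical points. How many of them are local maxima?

2

F separates as a function of a plus a function of b, so ∇F=0 decouples.
∂F/∂a = -3(a - 4)(a + 2) = 0 at a ∈ {-2, 4}; ∂F/∂b = -15b(b - 1)(b + 2)(b + 3) = 0 at b ∈ {-3, -2, 0, 1}.
The Hessian is diagonal: diag(F_aa, F_bb). Second derivatives: F_aa(-2)=18, F_aa(4)=-18; F_bb(-3)=180, F_bb(-2)=-90, F_bb(0)=90, F_bb(1)=-180.
Local maxima occur where both diagonal entries negative: (4, -2), (4, 1). Count: 2.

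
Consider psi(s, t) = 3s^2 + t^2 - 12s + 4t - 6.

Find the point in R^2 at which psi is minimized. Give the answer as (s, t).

psi(s,t) separates as P(s) + Q(t) − 6, so its minimum is min P + min Q − 6.
P'(s) = 6s - 12 vanishes at s ∈ {2}; Q'(t) = 2(t + 2) vanishes at t ∈ {-2}.
Local minima of P (where P''>0): P(2)=-12. Local minima of Q: Q(-2)=-4.
So the global minimum of psi is P(2) + Q(-2) − 6 = -12 − 4 − 6 = -22, attained at (2, -2).

(2, -2)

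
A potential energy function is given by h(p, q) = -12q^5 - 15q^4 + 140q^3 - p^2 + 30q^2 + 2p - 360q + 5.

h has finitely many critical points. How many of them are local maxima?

h separates as a function of p plus a function of q, so ∇h=0 decouples.
∂h/∂p = -2(p - 1) = 0 at p ∈ {1}; ∂h/∂q = -60(q - 2)(q - 1)(q + 1)(q + 3) = 0 at q ∈ {-3, -1, 1, 2}.
The Hessian is diagonal: diag(h_pp, h_qq). Second derivatives: h_pp(1)=-2; h_qq(-3)=2400, h_qq(-1)=-720, h_qq(1)=480, h_qq(2)=-900.
Local maxima occur where both diagonal entries negative: (1, -1), (1, 2). Count: 2.

2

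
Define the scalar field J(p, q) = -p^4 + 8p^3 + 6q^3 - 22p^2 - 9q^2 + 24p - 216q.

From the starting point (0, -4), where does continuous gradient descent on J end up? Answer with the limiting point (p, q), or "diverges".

diverges

J is separable, so gradient descent decouples: p follows -∂J/∂p, q follows -∂J/∂q.
∂J/∂p = -4(p - 3)(p - 2)(p - 1); at p=0 this is 24, so p decreases.
∂J/∂q = 18(q - 4)(q + 3); at q=-4 this is 144, so q decreases.
The p-coordinate has no critical point in that direction and runs off to infinity.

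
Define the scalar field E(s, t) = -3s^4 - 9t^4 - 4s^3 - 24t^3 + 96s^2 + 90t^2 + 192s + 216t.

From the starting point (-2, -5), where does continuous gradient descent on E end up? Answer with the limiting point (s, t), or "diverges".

diverges

E is separable, so gradient descent decouples: s follows -∂E/∂s, t follows -∂E/∂t.
∂E/∂s = -12(s - 4)(s + 1)(s + 4); at s=-2 this is -144, so s increases.
∂E/∂t = -36(t - 2)(t + 1)(t + 3); at t=-5 this is 2016, so t decreases.
The t-coordinate has no critical point in that direction and runs off to infinity.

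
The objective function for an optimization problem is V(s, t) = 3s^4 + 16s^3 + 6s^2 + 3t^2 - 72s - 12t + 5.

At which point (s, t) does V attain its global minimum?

(1, 2)

V(s,t) separates as P(s) + Q(t) + 5, so its minimum is min P + min Q + 5.
P'(s) = 12(s - 1)(s + 2)(s + 3) vanishes at s ∈ {-3, -2, 1}; Q'(t) = 6(t - 2) vanishes at t ∈ {2}.
Local minima of P (where P''>0): P(-3)=81, P(1)=-47. Local minima of Q: Q(2)=-12.
So the global minimum of V is P(1) + Q(2) + 5 = -47 − 12 + 5 = -54, attained at (1, 2).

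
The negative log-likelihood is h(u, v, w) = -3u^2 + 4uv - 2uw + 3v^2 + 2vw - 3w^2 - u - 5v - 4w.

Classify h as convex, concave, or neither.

h is quadratic, so its Hessian is the constant matrix H = [[-6, 4, -2], [4, 6, 2], [-2, 2, -6]].
Leading principal minors: -6, -52, 280.
Neither pattern holds ⇒ H is indefinite ⇒ neither convex nor concave.

neither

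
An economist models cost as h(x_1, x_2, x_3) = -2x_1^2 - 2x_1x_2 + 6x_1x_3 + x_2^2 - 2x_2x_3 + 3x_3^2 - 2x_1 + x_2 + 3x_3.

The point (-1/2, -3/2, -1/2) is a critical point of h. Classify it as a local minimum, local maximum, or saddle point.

The Hessian is constant: H = [[-4, -2, 6], [-2, 2, -2], [6, -2, 6]].
Leading principal minors: Δ₁ = -4, Δ₂ = -12, Δ₃ = -80.
The minors fit neither the all-positive nor the alternating-sign pattern, so H is indefinite: a saddle point.

saddle point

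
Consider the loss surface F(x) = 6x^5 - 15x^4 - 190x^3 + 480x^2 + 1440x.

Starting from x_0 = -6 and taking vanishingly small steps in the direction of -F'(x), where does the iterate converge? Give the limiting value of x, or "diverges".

F'(x) = 30(x - 4)(x - 3)(x + 1)(x + 4), so F'(-6) = 27000.
Gradient descent moves in the -F' direction, i.e. x is decreasing.
There is no critical point below x=-6, and F' keeps the same sign, so the iterate runs off to −∞.

diverges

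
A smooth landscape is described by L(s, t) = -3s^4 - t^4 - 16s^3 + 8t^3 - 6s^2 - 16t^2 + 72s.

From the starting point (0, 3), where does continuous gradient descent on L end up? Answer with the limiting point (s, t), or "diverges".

(-2, 2)

L is separable, so gradient descent decouples: s follows -∂L/∂s, t follows -∂L/∂t.
∂L/∂s = -12(s - 1)(s + 2)(s + 3); at s=0 this is 72, so s decreases.
∂L/∂t = -4t(t - 4)(t - 2); at t=3 this is 12, so t decreases.
s converges to its nearest critical value -2 (a local min of the s-part); t converges to 2. The iterate converges to (-2, 2).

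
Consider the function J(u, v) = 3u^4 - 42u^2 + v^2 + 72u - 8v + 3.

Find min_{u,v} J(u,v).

-364

J(u,v) separates as P(u) + Q(v) + 3, so its minimum is min P + min Q + 3.
P'(u) = 12(u - 2)(u - 1)(u + 3) vanishes at u ∈ {-3, 1, 2}; Q'(v) = 2v - 8 vanishes at v ∈ {4}.
Local minima of P (where P''>0): P(-3)=-351, P(2)=24. Local minima of Q: Q(4)=-16.
So the global minimum of J is P(-3) + Q(4) + 3 = -351 − 16 + 3 = -364, attained at (-3, 4).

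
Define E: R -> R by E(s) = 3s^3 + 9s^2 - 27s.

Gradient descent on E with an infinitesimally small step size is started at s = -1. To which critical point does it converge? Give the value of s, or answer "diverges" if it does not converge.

1

E'(s) = 9(s - 1)(s + 3), so E'(-1) = -36.
Gradient descent moves in the -E' direction, i.e. s is increasing.
The nearest critical point in that direction is s = 1, where E'' = 36 > 0 (a local minimum). The iterate converges there.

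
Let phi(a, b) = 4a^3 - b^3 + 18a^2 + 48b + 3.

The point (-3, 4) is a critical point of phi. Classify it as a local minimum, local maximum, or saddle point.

The mixed partial ∂²phi/∂a∂b is 0, so the Hessian at any point is diag(phi_aa, phi_bb) = diag(12(2a + 3), -6b).
At (-3, 4): H = diag(-36, -24).
Both eigenvalues are negative, so H is negative definite: a local maximum.

local maximum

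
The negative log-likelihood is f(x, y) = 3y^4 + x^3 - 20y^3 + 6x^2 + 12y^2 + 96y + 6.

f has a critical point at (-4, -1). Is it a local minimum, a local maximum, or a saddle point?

The mixed partial ∂²f/∂x∂y is 0, so the Hessian at any point is diag(f_xx, f_yy) = diag(6(x + 2), 12(3y^2 - 10y + 2)).
At (-4, -1): H = diag(-12, 180).
The eigenvalues have opposite signs, so H is indefinite: a saddle point.

saddle point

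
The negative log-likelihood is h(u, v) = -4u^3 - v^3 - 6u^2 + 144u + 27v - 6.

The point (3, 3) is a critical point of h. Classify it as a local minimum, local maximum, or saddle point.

The mixed partial ∂²h/∂u∂v is 0, so the Hessian at any point is diag(h_uu, h_vv) = diag(-12(2u + 1), -6v).
At (3, 3): H = diag(-84, -18).
Both eigenvalues are negative, so H is negative definite: a local maximum.

local maximum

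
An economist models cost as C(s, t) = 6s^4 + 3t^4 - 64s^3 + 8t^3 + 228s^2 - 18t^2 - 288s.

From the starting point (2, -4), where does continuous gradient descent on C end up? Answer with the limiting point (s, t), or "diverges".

C is separable, so gradient descent decouples: s follows -∂C/∂s, t follows -∂C/∂t.
∂C/∂s = 24(s - 4)(s - 3)(s - 1); at s=2 this is 48, so s decreases.
∂C/∂t = 12t(t - 1)(t + 3); at t=-4 this is -240, so t increases.
s converges to its nearest critical value 1 (a local min of the s-part); t converges to -3. The iterate converges to (1, -3).

(1, -3)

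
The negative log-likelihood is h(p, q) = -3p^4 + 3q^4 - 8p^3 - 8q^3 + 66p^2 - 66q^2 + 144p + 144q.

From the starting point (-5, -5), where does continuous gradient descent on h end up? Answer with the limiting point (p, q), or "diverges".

h is separable, so gradient descent decouples: p follows -∂h/∂p, q follows -∂h/∂q.
∂h/∂p = -12(p - 3)(p + 1)(p + 4); at p=-5 this is 384, so p decreases.
∂h/∂q = 12(q - 4)(q - 1)(q + 3); at q=-5 this is -1296, so q increases.
The p-coordinate has no critical point in that direction and runs off to infinity.

diverges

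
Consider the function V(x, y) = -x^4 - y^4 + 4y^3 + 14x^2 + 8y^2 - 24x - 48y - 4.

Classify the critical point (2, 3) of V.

The mixed partial ∂²V/∂x∂y is 0, so the Hessian at any point is diag(V_xx, V_yy) = diag(4(-3x^2 + 7), 4(-3y^2 + 6y + 4)).
At (2, 3): H = diag(-20, -20).
Both eigenvalues are negative, so H is negative definite: a local maximum.

local maximum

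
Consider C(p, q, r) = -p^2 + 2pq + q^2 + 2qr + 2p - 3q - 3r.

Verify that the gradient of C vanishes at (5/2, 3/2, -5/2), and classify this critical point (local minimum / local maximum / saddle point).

∇C = (-2p + 2q + 2, 2p + 2q + 2r - 3, 2q - 3); substituting (5/2, 3/2, -5/2) gives ∇C = (0, 0, 0), so (5/2, 3/2, -5/2) is indeed a critical point.
The Hessian is constant: H = [[-2, 2, 0], [2, 2, 2], [0, 2, 0]].
Leading principal minors: Δ₁ = -2, Δ₂ = -8, Δ₃ = 8.
The minors fit neither the all-positive nor the alternating-sign pattern, so H is indefinite: a saddle point.

saddle point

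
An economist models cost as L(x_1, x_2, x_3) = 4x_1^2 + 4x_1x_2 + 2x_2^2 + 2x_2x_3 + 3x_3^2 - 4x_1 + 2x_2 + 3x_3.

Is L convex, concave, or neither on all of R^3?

L is quadratic, so its Hessian is the constant matrix H = [[8, 4, 0], [4, 4, 2], [0, 2, 6]].
Leading principal minors: 8, 16, 64.
All positive ⇒ H ≻ 0 ⇒ convex.

convex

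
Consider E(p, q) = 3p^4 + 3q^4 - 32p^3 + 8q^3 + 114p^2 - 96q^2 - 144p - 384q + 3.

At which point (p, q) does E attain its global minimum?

(1, 4)

E(p,q) separates as A(p) + B(q) + 3, so its minimum is min A + min B + 3.
A'(p) = 12(p - 4)(p - 3)(p - 1) vanishes at p ∈ {1, 3, 4}; B'(q) = 12(q - 4)(q + 2)(q + 4) vanishes at q ∈ {-4, -2, 4}.
Local minima of A (where A''>0): A(1)=-59, A(4)=-32. Local minima of B: B(-4)=256, B(4)=-1792.
So the global minimum of E is A(1) + B(4) + 3 = -59 − 1792 + 3 = -1848, attained at (1, 4).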